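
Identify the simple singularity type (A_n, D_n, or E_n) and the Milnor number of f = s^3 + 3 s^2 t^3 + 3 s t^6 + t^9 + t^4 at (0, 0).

The Hessian of f at 0 has rank 0. Corank 2; j^3 = s^3 is a perfect cube, so E-series; the 4-jet and mu = 6 give E_6.

Type E_{6}, Milnor number mu = 6.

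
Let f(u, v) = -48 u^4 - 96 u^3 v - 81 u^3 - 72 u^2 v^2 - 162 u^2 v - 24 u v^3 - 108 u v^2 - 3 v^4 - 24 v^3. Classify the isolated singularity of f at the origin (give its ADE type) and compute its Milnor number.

Type E_{6}, Milnor number mu = 6.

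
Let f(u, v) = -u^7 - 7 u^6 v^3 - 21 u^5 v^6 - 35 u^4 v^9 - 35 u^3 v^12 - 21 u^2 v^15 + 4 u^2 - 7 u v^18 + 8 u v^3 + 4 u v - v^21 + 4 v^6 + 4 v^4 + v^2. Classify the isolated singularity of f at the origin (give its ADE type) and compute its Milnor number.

The Hessian of f at 0 is [[8, 4], [4, 2]] with rank 1, so corank 1. A Groebner basis of the Jacobian ideal J(f) in C{u,v} is {u + v^3 + v/2, u^2 + u*v + v^2/4}; counting standard monomials gives mu = 6. Corank 1: A-series; mu = 6 gives A_6.

Type A_6, Milnor number mu = 6.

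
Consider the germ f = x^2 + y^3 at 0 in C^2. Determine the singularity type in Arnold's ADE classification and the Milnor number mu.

The Hessian of f at 0 is [[2, 0], [0, 0]] with rank 1, so corank 1. A Groebner basis of the Jacobian ideal J(f) in C{x,y} is {y^2, x}; counting standard monomials gives mu = 2. Corank 1: A-series; mu = 2 gives A_2.

Type A2, Milnor number mu = 2.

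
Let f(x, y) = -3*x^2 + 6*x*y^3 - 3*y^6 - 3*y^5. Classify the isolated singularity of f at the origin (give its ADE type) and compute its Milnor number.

The Hessian of f at 0 has rank 1. Corank 1: A-series; mu = 4 gives A_4.

Type A_4, Milnor number mu = 4.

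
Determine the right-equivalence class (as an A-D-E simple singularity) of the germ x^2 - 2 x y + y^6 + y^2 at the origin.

A5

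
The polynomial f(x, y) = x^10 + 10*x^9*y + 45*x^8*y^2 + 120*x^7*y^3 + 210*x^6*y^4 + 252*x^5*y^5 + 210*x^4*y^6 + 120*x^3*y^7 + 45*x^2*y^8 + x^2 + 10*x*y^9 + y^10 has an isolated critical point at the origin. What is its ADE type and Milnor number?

Type A9, Milnor number mu = 9.

The Hessian of f at 0 is [[2, 0], [0, 0]] with rank 1, so corank 1. A Groebner basis of the Jacobian ideal J(f) in C{x,y} is {y^9, x}; counting standard monomials gives mu = 9. Corank 1: A-series; mu = 9 gives A_9.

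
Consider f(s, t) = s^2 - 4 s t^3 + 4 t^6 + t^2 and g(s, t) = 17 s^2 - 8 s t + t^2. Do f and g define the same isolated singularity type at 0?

Yes.

The Hessian of f at 0 has rank 2. Corank 0: nondegenerate Morse point, so A_1. The Hessian of g at 0 has rank 2. Corank 0: nondegenerate Morse point, so A_1. Both have type A_1, hence right-equivalent.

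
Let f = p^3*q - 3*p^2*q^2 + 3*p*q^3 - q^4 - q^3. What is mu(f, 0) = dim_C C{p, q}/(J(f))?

The Hessian of f at 0 is [[0, 0], [0, 0]] with rank 0, so corank 2. A Groebner basis of the Jacobian ideal J(f) in C{p,q} is {p^3 - 3*p*q^2 - 3*q^2, p^2*q - 2*p*q^2, q^3}; counting standard monomials gives mu = 7. Corank 2; j^3 = -q^3 is a perfect cube, so E-series; the 4-jet and mu = 7 give E_7.

7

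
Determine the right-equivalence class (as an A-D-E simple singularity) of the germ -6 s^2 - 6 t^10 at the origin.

The Hessian of f at 0 has rank 1. Corank 1: A-series; mu = 9 gives A_9.

A_{9}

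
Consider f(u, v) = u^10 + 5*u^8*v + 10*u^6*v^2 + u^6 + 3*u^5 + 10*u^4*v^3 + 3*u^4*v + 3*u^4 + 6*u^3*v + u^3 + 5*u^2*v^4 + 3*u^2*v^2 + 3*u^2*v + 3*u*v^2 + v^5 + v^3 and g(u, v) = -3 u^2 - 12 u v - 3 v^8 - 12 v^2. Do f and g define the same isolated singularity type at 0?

No.

The Hessian of f at 0 has rank 0. Corank 2; j^3 = (u + v)^3 is a perfect cube, so E-series; the 5-jet and mu = 8 give E_8. The Hessian of g at 0 has rank 1. Corank 1: A-series; mu = 7 gives A_7. f is E_8 but g is A_7, hence not right-equivalent.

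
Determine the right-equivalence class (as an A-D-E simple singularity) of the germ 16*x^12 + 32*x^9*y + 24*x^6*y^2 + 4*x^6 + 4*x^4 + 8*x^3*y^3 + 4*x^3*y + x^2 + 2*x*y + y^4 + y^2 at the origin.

A_{3}

The Hessian of f at 0 has rank 1. Corank 1: A-series; mu = 3 gives A_3.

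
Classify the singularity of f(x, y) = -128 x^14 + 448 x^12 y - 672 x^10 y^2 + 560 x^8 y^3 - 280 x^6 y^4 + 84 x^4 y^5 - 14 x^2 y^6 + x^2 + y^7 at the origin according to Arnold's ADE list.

A_6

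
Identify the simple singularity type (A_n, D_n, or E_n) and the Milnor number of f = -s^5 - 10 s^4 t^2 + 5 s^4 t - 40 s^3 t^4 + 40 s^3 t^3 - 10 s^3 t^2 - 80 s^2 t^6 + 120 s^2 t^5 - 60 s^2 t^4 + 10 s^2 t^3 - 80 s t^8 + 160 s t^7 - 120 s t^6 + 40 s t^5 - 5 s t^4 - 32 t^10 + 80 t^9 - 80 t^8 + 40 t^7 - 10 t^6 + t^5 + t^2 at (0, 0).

The Hessian of f at 0 has rank 1. Corank 1: A-series; mu = 4 gives A_4.

Type A_{4}, Milnor number mu = 4.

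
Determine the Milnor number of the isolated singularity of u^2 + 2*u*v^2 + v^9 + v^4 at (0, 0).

8

The Hessian of f at 0 has rank 1. Corank 1: A-series; mu = 8 gives A_8.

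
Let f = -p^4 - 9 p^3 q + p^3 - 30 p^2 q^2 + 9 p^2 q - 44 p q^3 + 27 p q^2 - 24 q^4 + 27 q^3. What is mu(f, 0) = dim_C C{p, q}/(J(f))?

7

The Hessian of f at 0 has rank 0. Corank 2; j^3 = (p + 3*q)^3 is a perfect cube, so E-series; the 4-jet and mu = 7 give E_7.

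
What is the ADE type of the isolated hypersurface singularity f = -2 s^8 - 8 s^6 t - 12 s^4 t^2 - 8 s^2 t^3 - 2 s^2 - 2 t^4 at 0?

A_3

The Hessian of f at 0 has rank 1. Corank 1: A-series; mu = 3 gives A_3.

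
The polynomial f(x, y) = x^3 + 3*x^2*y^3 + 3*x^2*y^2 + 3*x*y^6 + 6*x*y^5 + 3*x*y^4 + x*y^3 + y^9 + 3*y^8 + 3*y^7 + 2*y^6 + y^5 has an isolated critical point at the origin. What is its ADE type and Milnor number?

Type E_{7}, Milnor number mu = 7.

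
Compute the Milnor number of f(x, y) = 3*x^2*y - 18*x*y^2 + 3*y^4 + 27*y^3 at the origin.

The Hessian of f at 0 is [[0, 0], [0, 0]] with rank 0, so corank 2. A Groebner basis of the Jacobian ideal J(f) in C{x,y} is {x^3 + 27*x^2/4 - 243*y^2/4, x^2/4 + y^3 - 9*y^2/4, x*y - 3*y^2}; counting standard monomials gives mu = 5. Corank 2; j^3 = 3*y*(x - 3*y)^2 has shape L^2 M (L != M), so D-series; mu = 5 gives D_5.

5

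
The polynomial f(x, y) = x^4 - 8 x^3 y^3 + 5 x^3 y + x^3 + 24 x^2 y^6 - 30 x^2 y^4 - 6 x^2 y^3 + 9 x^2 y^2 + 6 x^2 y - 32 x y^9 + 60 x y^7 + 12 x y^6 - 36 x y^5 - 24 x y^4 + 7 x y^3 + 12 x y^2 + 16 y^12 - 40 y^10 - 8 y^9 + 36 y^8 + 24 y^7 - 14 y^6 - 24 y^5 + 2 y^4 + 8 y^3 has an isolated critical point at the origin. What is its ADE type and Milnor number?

The Hessian of f at 0 is [[0, 0], [0, 0]] with rank 0, so corank 2. A Groebner basis of the Jacobian ideal J(f) in C{x,y} is {3*x^2 + 12*x*y + y^4 - y^3 + 12*y^2, x^3 + 18*x^2 + 72*x*y + 2*y^3 + 72*y^2, x^2*y - 7*x^2 - 28*x*y - 5*y^3/3 - 28*y^2, 2*x^2 + x*y^2 + 8*x*y + 4*y^3/3 + 8*y^2}; counting standard monomials gives mu = 7. Corank 2; j^3 = (x + 2*y)^3 is a perfect cube, so E-series; the 4-jet and mu = 7 give E_7.

Type E_7, Milnor number mu = 7.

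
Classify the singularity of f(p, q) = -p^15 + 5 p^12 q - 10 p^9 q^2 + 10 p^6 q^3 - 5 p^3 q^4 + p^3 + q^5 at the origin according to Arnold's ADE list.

E8

The Hessian of f at 0 is [[0, 0], [0, 0]] with rank 0, so corank 2. A Groebner basis of the Jacobian ideal J(f) in C{p,q} is {q^4, p^2}; counting standard monomials gives mu = 8. Corank 2; j^3 = p^3 is a perfect cube, so E-series; the 5-jet and mu = 8 give E_8.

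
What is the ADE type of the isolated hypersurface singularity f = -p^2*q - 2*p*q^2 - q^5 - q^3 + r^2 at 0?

D_6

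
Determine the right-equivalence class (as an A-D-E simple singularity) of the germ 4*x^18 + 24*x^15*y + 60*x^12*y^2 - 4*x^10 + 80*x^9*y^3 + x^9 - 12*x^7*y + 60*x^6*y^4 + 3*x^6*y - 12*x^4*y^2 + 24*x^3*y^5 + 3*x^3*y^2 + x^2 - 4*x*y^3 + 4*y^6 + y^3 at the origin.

A2

The Hessian of f at 0 has rank 1. Corank 1: A-series; mu = 2 gives A_2.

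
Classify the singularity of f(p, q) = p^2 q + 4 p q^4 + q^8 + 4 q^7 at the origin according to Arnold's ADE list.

The Hessian of f at 0 is [[0, 0], [0, 0]] with rank 0, so corank 2. A Groebner basis of the Jacobian ideal J(f) in C{p,q} is {p^2*q^2, p^2*q + p^2/2 + p*q^3, p*q/2 + q^4, p^3}; counting standard monomials gives mu = 9. Corank 2; j^3 = p^2*q has shape L^2 M (L != M), so D-series; mu = 9 gives D_9.

D_{9}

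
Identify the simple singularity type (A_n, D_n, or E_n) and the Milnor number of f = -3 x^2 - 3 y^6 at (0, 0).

The Hessian of f at 0 is [[-6, 0], [0, 0]] with rank 1, so corank 1. A Groebner basis of the Jacobian ideal J(f) in C{x,y} is {y^5, x}; counting standard monomials gives mu = 5. Corank 1: A-series; mu = 5 gives A_5.

Type A_5, Milnor number mu = 5.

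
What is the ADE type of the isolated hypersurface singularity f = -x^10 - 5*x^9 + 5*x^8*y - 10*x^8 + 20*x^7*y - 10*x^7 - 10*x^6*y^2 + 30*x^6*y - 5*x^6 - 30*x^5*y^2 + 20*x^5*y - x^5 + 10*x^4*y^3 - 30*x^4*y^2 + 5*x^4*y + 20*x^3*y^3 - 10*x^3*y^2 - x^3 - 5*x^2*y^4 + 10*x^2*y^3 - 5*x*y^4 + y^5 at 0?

E_{8}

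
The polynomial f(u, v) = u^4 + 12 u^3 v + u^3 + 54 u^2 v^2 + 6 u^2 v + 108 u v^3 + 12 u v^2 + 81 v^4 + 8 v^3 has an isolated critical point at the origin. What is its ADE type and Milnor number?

The Hessian of f at 0 is [[0, 0], [0, 0]] with rank 0, so corank 2. A Groebner basis of the Jacobian ideal J(f) in C{u,v} is {v^4, u*v^2 + 7*v^3/3, u^2 + 4*u*v + 4*v^2}; counting standard monomials gives mu = 6. Corank 2; j^3 = (u + 2*v)^3 is a perfect cube, so E-series; the 4-jet and mu = 6 give E_6.

Type E_6, Milnor number mu = 6.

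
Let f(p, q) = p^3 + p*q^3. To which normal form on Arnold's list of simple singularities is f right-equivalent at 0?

E_7

The Hessian of f at 0 has rank 0. Corank 2; j^3 = p^3 is a perfect cube, so E-series; the 4-jet and mu = 7 give E_7.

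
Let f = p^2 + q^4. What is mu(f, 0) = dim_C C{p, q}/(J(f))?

3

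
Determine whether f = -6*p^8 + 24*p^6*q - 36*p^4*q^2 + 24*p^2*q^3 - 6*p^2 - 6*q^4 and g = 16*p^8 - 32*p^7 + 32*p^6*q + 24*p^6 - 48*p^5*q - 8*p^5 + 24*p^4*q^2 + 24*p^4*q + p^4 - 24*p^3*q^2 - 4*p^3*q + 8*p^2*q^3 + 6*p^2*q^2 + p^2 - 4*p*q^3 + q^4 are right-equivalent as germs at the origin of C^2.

The Hessian of f at 0 has rank 1. Corank 1: A-series; mu = 3 gives A_3. The Hessian of g at 0 has rank 1. Corank 1: A-series; mu = 3 gives A_3. Both have type A_3, hence right-equivalent.

Yes.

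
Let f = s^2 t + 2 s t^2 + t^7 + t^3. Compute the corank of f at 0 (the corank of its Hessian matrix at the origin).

2

The Hessian at 0 is [[0, 0], [0, 0]] of rank 0; hence corank 2.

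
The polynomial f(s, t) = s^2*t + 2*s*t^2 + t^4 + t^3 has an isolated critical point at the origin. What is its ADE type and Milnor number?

The Hessian of f at 0 is [[0, 0], [0, 0]] with rank 0, so corank 2. A Groebner basis of the Jacobian ideal J(f) in C{s,t} is {s^3 - s^2/4 + t^2/4, s^2/4 + t^3 - t^2/4, s*t + t^2}; counting standard monomials gives mu = 5. Corank 2; j^3 = t*(s + t)^2 has shape L^2 M (L != M), so D-series; mu = 5 gives D_5.

Type D_{5}, Milnor number mu = 5.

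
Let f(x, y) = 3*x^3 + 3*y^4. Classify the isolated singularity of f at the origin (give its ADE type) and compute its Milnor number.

Type E_6, Milnor number mu = 6.

The Hessian of f at 0 has rank 0. Corank 2; j^3 = 3*x^3 is a perfect cube, so E-series; the 4-jet and mu = 6 give E_6.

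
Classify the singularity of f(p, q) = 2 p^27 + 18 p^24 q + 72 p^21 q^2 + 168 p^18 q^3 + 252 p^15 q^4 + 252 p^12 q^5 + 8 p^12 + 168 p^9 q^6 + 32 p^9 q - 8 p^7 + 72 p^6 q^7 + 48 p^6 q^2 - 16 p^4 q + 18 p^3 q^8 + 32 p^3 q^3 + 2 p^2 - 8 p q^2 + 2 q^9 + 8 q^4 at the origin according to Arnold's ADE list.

A8

The Hessian of f at 0 has rank 1. Corank 1: A-series; mu = 8 gives A_8.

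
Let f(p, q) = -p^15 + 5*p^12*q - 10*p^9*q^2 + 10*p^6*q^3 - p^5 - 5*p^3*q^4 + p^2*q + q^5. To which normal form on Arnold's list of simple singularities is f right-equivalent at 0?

D_6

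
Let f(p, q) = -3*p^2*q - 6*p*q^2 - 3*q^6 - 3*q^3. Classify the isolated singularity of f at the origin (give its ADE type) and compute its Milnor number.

Type D_{7}, Milnor number mu = 7.

The Hessian of f at 0 has rank 0. Corank 2; j^3 = -3*q*(p + q)^2 has shape L^2 M (L != M), so D-series; mu = 7 gives D_7.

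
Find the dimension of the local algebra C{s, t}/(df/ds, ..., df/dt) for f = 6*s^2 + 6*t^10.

9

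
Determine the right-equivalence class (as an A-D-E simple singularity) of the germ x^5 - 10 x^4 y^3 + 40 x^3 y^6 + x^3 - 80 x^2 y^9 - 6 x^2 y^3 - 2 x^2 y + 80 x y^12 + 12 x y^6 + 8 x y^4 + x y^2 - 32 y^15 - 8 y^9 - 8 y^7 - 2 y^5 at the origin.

The Hessian of f at 0 has rank 0. Corank 2; j^3 = x*(x - y)^2 has shape L^2 M (L != M), so D-series; mu = 6 gives D_6.

D_6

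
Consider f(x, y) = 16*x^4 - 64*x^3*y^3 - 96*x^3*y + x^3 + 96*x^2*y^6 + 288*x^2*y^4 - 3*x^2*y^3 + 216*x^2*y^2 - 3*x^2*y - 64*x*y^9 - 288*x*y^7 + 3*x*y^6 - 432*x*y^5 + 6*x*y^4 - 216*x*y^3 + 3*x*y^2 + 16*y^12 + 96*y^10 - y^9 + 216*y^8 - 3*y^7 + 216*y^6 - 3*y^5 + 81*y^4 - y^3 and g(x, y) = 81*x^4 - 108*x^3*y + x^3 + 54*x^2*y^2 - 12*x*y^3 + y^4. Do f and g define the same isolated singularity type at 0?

Yes.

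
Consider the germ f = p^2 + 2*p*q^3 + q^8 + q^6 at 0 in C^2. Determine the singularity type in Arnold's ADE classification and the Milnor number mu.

Type A7, Milnor number mu = 7.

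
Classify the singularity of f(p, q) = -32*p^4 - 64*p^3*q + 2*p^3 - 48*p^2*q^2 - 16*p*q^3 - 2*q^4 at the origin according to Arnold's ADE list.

E6

The Hessian of f at 0 has rank 0. Corank 2; j^3 = 2*p^3 is a perfect cube, so E-series; the 4-jet and mu = 6 give E_6.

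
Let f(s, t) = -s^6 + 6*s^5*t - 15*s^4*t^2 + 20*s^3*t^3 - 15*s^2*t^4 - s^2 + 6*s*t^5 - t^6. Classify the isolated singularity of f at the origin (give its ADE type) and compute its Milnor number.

The Hessian of f at 0 has rank 1. Corank 1: A-series; mu = 5 gives A_5.

Type A_5, Milnor number mu = 5.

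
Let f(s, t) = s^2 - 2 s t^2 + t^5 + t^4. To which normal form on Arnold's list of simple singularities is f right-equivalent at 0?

The Hessian of f at 0 is [[2, 0], [0, 0]] with rank 1, so corank 1. A Groebner basis of the Jacobian ideal J(f) in C{s,t} is {s^2, -s + t^2}; counting standard monomials gives mu = 4. Corank 1: A-series; mu = 4 gives A_4.

A_4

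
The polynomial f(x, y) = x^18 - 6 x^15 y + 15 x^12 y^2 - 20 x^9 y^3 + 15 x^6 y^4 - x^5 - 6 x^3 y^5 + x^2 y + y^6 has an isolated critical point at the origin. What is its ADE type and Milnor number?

The Hessian of f at 0 has rank 0. Corank 2; j^3 = x^2*y has shape L^2 M (L != M), so D-series; mu = 7 gives D_7.

Type D_{7}, Milnor number mu = 7.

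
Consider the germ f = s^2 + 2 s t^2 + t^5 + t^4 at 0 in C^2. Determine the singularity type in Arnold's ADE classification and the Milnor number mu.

The Hessian of f at 0 is [[2, 0], [0, 0]] with rank 1, so corank 1. A Groebner basis of the Jacobian ideal J(f) in C{s,t} is {s^2, s + t^2}; counting standard monomials gives mu = 4. Corank 1: A-series; mu = 4 gives A_4.

Type A_{4}, Milnor number mu = 4.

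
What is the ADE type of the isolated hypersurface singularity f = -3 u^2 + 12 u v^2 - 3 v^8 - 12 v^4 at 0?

A_7

The Hessian of f at 0 is [[-6, 0], [0, 0]] with rank 1, so corank 1. A Groebner basis of the Jacobian ideal J(f) in C{u,v} is {u^4, u^3*v, -u/2 + v^2}; counting standard monomials gives mu = 7. Corank 1: A-series; mu = 7 gives A_7.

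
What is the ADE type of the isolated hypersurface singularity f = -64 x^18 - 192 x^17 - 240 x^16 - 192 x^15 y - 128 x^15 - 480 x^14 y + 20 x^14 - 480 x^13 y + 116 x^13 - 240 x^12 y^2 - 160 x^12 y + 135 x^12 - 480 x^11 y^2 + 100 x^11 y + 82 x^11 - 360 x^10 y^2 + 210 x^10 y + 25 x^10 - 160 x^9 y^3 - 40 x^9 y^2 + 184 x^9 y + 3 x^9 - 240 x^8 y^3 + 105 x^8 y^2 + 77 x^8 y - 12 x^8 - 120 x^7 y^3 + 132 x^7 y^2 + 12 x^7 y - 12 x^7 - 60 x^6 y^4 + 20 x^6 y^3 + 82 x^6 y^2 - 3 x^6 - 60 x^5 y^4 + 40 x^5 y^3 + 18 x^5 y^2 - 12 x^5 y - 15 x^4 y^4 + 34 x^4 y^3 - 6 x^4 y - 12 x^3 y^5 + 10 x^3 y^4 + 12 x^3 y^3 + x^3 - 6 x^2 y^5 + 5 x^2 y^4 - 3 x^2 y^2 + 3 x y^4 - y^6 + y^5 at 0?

E8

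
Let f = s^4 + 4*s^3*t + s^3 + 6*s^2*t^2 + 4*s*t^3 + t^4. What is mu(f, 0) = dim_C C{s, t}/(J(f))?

6

The Hessian of f at 0 is [[0, 0], [0, 0]] with rank 0, so corank 2. A Groebner basis of the Jacobian ideal J(f) in C{s,t} is {t^4, s*t^2 + t^3/3, s^2}; counting standard monomials gives mu = 6. Corank 2; j^3 = s^3 is a perfect cube, so E-series; the 4-jet and mu = 6 give E_6.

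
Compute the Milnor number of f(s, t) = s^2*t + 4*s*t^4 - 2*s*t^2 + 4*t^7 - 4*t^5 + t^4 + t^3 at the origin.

The Hessian of f at 0 is [[0, 0], [0, 0]] with rank 0, so corank 2. A Groebner basis of the Jacobian ideal J(f) in C{s,t} is {s^3 + s^2/4 - t^2/4, s^2/4 + t^3 - t^2/4, s*t - t^2}; counting standard monomials gives mu = 5. Corank 2; j^3 = t*(s - t)^2 has shape L^2 M (L != M), so D-series; mu = 5 gives D_5.

5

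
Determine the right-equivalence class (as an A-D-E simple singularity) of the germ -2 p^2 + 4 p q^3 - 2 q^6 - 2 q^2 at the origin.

The Hessian of f at 0 is [[-4, 0], [0, -4]] with rank 2, so corank 0. A Groebner basis of the Jacobian ideal J(f) in C{p,q} is {p, q}; counting standard monomials gives mu = 1. Corank 0: nondegenerate Morse point, so A_1.

A_1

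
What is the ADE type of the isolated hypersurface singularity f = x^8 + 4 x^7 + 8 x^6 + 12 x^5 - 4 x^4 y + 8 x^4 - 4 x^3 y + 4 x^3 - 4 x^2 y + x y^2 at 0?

The Hessian of f at 0 has rank 0. Corank 2; j^3 = x*(2*x - y)^2 has shape L^2 M (L != M), so D-series; mu = 9 gives D_9.

D_{9}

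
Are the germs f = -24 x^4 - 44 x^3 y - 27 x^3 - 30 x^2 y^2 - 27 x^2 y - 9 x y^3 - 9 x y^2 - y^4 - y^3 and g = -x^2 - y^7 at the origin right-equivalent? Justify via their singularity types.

No.

The Hessian of f at 0 is [[0, 0], [0, 0]] with rank 0, so corank 2. A Groebner basis of the Jacobian ideal J(f) in C{x,y} is {19683*x^2/4 + 6561*x*y/2 + y^4 + 27*y^3/4 + 2187*y^2/4, x^3 + 135*x^2/4 + 45*x*y/2 + y^3/12 + 15*y^2/4, x^2*y - 243*x^2/4 - 81*x*y/2 - 7*y^3/36 - 27*y^2/4, 81*x^2 + x*y^2 + 54*x*y + 4*y^3/9 + 9*y^2}; counting standard monomials gives mu = 7. Corank 2; j^3 = -(3*x + y)^3 is a perfect cube, so E-series; the 4-jet and mu = 7 give E_7. The Hessian of g at 0 is [[-2, 0], [0, 0]] with rank 1, so corank 1. A Groebner basis of the Jacobian ideal J(g) in C{x,y} is {y^6, x}; counting standard monomials gives mu = 6. Corank 1: A-series; mu = 6 gives A_6. f is E_7 but g is A_6, hence not right-equivalent.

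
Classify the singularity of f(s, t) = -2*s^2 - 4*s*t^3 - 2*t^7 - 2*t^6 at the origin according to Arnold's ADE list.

A6

The Hessian of f at 0 has rank 1. Corank 1: A-series; mu = 6 gives A_6.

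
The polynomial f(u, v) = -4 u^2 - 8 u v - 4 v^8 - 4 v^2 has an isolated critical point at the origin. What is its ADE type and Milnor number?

Type A_{7}, Milnor number mu = 7.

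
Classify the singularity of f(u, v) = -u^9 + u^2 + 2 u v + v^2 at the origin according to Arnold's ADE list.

A8

The Hessian of f at 0 has rank 1. Corank 1: A-series; mu = 8 gives A_8.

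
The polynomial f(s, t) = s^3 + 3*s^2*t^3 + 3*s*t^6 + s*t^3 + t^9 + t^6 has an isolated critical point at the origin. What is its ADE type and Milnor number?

Type E7, Milnor number mu = 7.

The Hessian of f at 0 has rank 0. Corank 2; j^3 = s^3 is a perfect cube, so E-series; the 4-jet and mu = 7 give E_7.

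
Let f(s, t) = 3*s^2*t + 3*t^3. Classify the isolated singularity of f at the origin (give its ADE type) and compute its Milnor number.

Type D_{4}, Milnor number mu = 4.

The Hessian of f at 0 is [[0, 0], [0, 0]] with rank 0, so corank 2. A Groebner basis of the Jacobian ideal J(f) in C{s,t} is {t^3, s^2 + 3*t^2, s*t}; counting standard monomials gives mu = 4. Corank 2; j^3 = 3*t*(s^2 + t^2) splits into three distinct lines over C (the quadratic factor has nonzero discriminant), so D_4.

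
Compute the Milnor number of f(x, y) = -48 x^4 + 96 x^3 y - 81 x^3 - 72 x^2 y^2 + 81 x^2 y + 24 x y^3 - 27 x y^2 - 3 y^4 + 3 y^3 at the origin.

6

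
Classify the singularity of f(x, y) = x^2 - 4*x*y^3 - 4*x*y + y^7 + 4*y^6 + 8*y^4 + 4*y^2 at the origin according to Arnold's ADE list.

A6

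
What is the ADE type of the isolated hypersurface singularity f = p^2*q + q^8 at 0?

D_9

The Hessian of f at 0 has rank 0. Corank 2; j^3 = p^2*q has shape L^2 M (L != M), so D-series; mu = 9 gives D_9.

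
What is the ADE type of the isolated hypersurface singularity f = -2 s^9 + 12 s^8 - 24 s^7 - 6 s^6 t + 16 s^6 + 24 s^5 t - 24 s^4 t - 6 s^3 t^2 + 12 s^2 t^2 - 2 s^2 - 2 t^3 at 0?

A2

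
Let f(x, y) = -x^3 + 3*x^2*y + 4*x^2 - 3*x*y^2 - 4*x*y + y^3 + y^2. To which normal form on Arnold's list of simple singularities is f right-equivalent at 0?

The Hessian of f at 0 is [[8, -4], [-4, 2]] with rank 1, so corank 1. A Groebner basis of the Jacobian ideal J(f) in C{x,y} is {y^2, x - y/2}; counting standard monomials gives mu = 2. Corank 1: A-series; mu = 2 gives A_2.

A_{2}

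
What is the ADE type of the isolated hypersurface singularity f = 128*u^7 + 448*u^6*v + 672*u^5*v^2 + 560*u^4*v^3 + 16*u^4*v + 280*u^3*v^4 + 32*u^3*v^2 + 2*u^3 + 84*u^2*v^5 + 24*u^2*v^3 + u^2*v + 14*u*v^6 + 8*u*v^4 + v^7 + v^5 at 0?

The Hessian of f at 0 is [[0, 0], [0, 0]] with rank 0, so corank 2. A Groebner basis of the Jacobian ideal J(f) in C{u,v} is {-u*v/11 + v^4, u*v^2, u^2 + 5*u*v/11}; counting standard monomials gives mu = 6. Corank 2; j^3 = u^2*(2*u + v) has shape L^2 M (L != M), so D-series; mu = 6 gives D_6.

D_{6}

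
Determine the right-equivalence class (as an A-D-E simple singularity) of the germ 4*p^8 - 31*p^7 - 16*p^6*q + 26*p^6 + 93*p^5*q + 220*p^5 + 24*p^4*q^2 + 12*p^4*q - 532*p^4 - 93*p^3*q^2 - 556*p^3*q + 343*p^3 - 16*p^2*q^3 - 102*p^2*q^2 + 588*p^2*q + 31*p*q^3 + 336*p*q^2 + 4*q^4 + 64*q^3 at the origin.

The Hessian of f at 0 has rank 0. Corank 2; j^3 = (7*p + 4*q)^3 is a perfect cube, so E-series; the 4-jet and mu = 7 give E_7.

E_{7}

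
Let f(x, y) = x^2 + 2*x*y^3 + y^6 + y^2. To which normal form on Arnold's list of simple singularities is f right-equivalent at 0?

A_1

The Hessian of f at 0 has rank 2. Corank 0: nondegenerate Morse point, so A_1.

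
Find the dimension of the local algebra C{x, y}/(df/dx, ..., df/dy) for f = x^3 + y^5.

8

The Hessian of f at 0 is [[0, 0], [0, 0]] with rank 0, so corank 2. A Groebner basis of the Jacobian ideal J(f) in C{x,y} is {y^4, x^2}; counting standard monomials gives mu = 8. Corank 2; j^3 = x^3 is a perfect cube, so E-series; the 5-jet and mu = 8 give E_8.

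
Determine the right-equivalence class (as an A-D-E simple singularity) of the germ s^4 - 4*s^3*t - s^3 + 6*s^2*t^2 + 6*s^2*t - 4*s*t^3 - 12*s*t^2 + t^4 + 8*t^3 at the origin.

E_{6}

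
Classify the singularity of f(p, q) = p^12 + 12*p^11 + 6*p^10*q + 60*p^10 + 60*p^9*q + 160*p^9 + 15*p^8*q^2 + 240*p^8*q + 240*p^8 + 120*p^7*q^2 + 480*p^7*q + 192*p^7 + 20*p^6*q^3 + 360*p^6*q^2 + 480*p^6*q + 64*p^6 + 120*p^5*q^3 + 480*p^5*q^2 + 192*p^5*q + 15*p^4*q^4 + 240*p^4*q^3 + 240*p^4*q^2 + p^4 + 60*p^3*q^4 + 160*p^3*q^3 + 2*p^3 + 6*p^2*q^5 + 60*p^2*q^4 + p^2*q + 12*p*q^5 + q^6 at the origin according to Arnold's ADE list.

D7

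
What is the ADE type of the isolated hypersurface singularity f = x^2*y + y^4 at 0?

D_5

The Hessian of f at 0 has rank 0. Corank 2; j^3 = x^2*y has shape L^2 M (L != M), so D-series; mu = 5 gives D_5.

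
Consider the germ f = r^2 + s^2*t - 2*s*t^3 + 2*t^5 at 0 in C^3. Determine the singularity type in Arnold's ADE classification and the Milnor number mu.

The Hessian of f at 0 has rank 1. Corank 2; j^3 = s^2*t has shape L^2 M (L != M), so D-series; mu = 6 gives D_6.

Type D_6, Milnor number mu = 6.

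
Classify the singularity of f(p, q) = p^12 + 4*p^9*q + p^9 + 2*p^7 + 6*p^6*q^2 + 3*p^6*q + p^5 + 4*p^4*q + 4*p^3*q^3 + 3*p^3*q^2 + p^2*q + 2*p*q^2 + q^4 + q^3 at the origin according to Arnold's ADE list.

The Hessian of f at 0 has rank 0. Corank 2; j^3 = q*(p + q)^2 has shape L^2 M (L != M), so D-series; mu = 5 gives D_5.

D_5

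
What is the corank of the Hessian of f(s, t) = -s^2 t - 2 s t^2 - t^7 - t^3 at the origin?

2

The Hessian at 0 is [[0, 0], [0, 0]] of rank 0; hence corank 2.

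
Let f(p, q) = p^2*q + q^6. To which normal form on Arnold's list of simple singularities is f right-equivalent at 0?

The Hessian of f at 0 is [[0, 0], [0, 0]] with rank 0, so corank 2. A Groebner basis of the Jacobian ideal J(f) in C{p,q} is {p^2/6 + q^5, p^3, p*q}; counting standard monomials gives mu = 7. Corank 2; j^3 = p^2*q has shape L^2 M (L != M), so D-series; mu = 7 gives D_7.

D7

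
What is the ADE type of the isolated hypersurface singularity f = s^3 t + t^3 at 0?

The Hessian of f at 0 has rank 0. Corank 2; j^3 = t^3 is a perfect cube, so E-series; the 4-jet and mu = 7 give E_7.

E_7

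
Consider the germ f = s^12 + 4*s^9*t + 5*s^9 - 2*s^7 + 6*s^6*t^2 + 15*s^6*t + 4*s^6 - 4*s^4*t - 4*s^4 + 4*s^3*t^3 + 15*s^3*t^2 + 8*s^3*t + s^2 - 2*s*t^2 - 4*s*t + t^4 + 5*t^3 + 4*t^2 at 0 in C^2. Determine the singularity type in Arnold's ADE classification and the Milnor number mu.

Type A_{2}, Milnor number mu = 2.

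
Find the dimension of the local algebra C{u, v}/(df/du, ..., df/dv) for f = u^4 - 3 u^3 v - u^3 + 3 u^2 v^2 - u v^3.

The Hessian of f at 0 has rank 0. Corank 2; j^3 = -u^3 is a perfect cube, so E-series; the 4-jet and mu = 7 give E_7.

7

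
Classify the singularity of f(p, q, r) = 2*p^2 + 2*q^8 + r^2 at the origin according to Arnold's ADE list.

A7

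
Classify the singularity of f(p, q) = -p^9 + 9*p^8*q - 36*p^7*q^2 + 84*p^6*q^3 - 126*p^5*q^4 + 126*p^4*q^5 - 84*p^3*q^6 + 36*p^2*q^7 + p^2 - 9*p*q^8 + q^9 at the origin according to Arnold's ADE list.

The Hessian of f at 0 has rank 1. Corank 1: A-series; mu = 8 gives A_8.

A_{8}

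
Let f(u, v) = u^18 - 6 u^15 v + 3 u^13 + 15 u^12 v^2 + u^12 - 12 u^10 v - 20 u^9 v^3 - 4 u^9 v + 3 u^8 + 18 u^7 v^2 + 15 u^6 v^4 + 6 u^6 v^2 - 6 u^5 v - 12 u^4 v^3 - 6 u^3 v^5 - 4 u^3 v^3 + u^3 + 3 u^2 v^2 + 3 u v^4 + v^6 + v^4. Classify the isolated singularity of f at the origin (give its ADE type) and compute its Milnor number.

Type E_6, Milnor number mu = 6.

The Hessian of f at 0 is [[0, 0], [0, 0]] with rank 0, so corank 2. A Groebner basis of the Jacobian ideal J(f) in C{u,v} is {u^3, u^2*v, u^2/2 + u*v^2, v^3}; counting standard monomials gives mu = 6. Corank 2; j^3 = u^3 is a perfect cube, so E-series; the 4-jet and mu = 6 give E_6.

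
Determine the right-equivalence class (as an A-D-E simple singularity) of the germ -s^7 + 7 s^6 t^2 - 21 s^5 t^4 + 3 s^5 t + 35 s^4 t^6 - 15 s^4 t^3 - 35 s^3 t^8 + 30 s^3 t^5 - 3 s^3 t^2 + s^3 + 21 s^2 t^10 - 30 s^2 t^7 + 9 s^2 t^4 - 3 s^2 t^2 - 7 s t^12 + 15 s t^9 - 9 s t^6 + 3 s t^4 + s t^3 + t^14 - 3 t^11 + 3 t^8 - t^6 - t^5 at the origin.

The Hessian of f at 0 is [[0, 0], [0, 0]] with rank 0, so corank 2. A Groebner basis of the Jacobian ideal J(f) in C{s,t} is {-s^2 + t^4 - t^3/3, s^3, s^2*t + s^2/3 + t^3/9, -s^2 + s*t^2 - t^3/3}; counting standard monomials gives mu = 7. Corank 2; j^3 = s^3 is a perfect cube, so E-series; the 4-jet and mu = 7 give E_7.

E_7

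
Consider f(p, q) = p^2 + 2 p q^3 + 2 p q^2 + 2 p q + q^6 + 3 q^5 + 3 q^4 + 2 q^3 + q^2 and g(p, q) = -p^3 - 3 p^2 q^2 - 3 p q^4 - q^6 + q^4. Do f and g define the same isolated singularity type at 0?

The Hessian of f at 0 has rank 1. Corank 1: A-series; mu = 4 gives A_4. The Hessian of g at 0 has rank 0. Corank 2; j^3 = -p^3 is a perfect cube, so E-series; the 4-jet and mu = 6 give E_6. f is A_4 but g is E_6, hence not right-equivalent.

No.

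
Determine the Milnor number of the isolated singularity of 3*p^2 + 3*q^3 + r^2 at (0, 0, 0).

2

The Hessian of f at 0 is [[6, 0, 0], [0, 0, 0], [0, 0, 2]] with rank 2, so corank 1. A Groebner basis of the Jacobian ideal J(f) in C{p,q,r} is {q^2, p, r}; counting standard monomials gives mu = 2. Corank 1: A-series; mu = 2 gives A_2.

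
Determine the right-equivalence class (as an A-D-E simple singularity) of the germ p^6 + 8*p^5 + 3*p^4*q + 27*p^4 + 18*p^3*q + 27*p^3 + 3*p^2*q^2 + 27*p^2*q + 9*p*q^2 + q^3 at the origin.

E_{8}

The Hessian of f at 0 has rank 0. Corank 2; j^3 = (3*p + q)^3 is a perfect cube, so E-series; the 5-jet and mu = 8 give E_8.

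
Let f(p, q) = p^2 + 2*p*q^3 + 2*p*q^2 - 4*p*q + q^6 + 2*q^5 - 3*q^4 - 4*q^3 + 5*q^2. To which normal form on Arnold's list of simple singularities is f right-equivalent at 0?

The Hessian of f at 0 is [[2, -4], [-4, 10]] with rank 2, so corank 0. A Groebner basis of the Jacobian ideal J(f) in C{p,q} is {p, q}; counting standard monomials gives mu = 1. Corank 0: nondegenerate Morse point, so A_1.

A_{1}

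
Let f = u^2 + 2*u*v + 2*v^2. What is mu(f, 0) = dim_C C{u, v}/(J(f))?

1

The Hessian of f at 0 has rank 2. Corank 0: nondegenerate Morse point, so A_1.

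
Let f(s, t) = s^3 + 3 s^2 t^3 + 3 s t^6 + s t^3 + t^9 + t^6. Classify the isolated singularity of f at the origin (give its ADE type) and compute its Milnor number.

The Hessian of f at 0 has rank 0. Corank 2; j^3 = s^3 is a perfect cube, so E-series; the 4-jet and mu = 7 give E_7.

Type E_7, Milnor number mu = 7.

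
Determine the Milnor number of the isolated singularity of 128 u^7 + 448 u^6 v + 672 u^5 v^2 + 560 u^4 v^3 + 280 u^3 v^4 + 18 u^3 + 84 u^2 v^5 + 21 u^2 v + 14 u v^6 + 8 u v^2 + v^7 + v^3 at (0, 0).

8

The Hessian of f at 0 has rank 0. Corank 2; j^3 = (2*u + v)*(3*u + v)^2 has shape L^2 M (L != M), so D-series; mu = 8 gives D_8.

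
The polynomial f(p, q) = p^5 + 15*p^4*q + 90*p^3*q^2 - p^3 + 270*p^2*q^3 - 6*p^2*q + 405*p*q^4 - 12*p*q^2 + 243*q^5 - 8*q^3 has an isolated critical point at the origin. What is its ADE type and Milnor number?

Type E8, Milnor number mu = 8.

The Hessian of f at 0 has rank 0. Corank 2; j^3 = -(p + 2*q)^3 is a perfect cube, so E-series; the 5-jet and mu = 8 give E_8.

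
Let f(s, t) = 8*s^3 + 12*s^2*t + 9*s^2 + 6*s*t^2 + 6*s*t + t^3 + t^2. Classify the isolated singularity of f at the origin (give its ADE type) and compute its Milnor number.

Type A_2, Milnor number mu = 2.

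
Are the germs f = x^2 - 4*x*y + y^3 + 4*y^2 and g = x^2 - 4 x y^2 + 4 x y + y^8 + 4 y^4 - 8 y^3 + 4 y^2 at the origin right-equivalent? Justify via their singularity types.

No.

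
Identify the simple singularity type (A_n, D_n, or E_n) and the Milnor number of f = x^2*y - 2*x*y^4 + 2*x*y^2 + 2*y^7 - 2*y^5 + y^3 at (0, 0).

Type D_{8}, Milnor number mu = 8.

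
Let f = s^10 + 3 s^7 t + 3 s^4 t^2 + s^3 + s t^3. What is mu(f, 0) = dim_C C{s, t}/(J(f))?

7

The Hessian of f at 0 is [[0, 0], [0, 0]] with rank 0, so corank 2. A Groebner basis of the Jacobian ideal J(f) in C{s,t} is {s^3, s*t^2, 3*s^2 + t^3}; counting standard monomials gives mu = 7. Corank 2; j^3 = s^3 is a perfect cube, so E-series; the 4-jet and mu = 7 give E_7.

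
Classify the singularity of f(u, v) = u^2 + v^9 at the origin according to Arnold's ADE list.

A8

The Hessian of f at 0 has rank 1. Corank 1: A-series; mu = 8 gives A_8.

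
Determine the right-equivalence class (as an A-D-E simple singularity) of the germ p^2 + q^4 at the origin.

A_3

The Hessian of f at 0 has rank 1. Corank 1: A-series; mu = 3 gives A_3.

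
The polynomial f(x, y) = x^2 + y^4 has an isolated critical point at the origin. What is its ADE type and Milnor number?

The Hessian of f at 0 has rank 1. Corank 1: A-series; mu = 3 gives A_3.

Type A_{3}, Milnor number mu = 3.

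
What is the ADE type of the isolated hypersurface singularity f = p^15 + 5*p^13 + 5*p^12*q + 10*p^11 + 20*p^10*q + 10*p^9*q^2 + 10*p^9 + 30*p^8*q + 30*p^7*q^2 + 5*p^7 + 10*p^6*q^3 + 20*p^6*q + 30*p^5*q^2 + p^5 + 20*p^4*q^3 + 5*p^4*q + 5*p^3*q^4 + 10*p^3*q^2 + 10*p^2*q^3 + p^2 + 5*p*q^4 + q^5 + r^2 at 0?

A4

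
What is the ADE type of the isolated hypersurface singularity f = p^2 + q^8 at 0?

A_{7}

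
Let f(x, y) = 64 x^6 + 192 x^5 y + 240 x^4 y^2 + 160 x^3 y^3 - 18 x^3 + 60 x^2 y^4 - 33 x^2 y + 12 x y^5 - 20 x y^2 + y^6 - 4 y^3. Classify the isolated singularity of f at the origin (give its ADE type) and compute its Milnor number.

The Hessian of f at 0 has rank 0. Corank 2; j^3 = -(2*x + y)*(3*x + 2*y)^2 has shape L^2 M (L != M), so D-series; mu = 7 gives D_7.

Type D_{7}, Milnor number mu = 7.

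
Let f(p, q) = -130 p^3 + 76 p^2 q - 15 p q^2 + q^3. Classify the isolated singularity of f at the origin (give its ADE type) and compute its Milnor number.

Type D_{4}, Milnor number mu = 4.

The Hessian of f at 0 has rank 0. Corank 2; j^3 = -(5*p - q)*(26*p^2 - 10*p*q + q^2) splits into three distinct lines over C (the quadratic factor has nonzero discriminant), so D_4.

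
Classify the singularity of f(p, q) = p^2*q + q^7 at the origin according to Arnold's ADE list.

D8

The Hessian of f at 0 has rank 0. Corank 2; j^3 = p^2*q has shape L^2 M (L != M), so D-series; mu = 8 gives D_8.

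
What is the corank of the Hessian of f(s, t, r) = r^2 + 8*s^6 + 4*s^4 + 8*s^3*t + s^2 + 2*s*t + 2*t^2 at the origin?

The Hessian at 0 is [[2, 2, 0], [2, 4, 0], [0, 0, 2]] of rank 3; hence corank 0.

0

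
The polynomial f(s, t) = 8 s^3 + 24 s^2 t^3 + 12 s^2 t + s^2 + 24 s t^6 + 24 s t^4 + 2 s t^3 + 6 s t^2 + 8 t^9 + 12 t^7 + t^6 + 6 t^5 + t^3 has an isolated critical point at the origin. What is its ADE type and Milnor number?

Type A_2, Milnor number mu = 2.

The Hessian of f at 0 is [[2, 0], [0, 0]] with rank 1, so corank 1. A Groebner basis of the Jacobian ideal J(f) in C{s,t} is {t^2, s}; counting standard monomials gives mu = 2. Corank 1: A-series; mu = 2 gives A_2.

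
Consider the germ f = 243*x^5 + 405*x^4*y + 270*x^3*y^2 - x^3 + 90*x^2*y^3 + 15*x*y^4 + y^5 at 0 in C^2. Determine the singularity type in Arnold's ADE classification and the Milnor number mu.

Type E_{8}, Milnor number mu = 8.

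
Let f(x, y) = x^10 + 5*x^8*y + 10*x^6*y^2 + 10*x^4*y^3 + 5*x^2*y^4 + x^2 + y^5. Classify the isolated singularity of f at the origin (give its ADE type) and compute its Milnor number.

Type A_4, Milnor number mu = 4.

The Hessian of f at 0 has rank 1. Corank 1: A-series; mu = 4 gives A_4.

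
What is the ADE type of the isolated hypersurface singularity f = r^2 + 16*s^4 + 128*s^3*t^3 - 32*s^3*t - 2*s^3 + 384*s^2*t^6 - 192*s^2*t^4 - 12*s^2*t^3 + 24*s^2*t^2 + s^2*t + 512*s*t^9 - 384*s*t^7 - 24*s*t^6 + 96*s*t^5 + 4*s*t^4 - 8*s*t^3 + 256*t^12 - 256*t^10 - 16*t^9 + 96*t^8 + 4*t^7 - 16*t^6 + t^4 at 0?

D_{5}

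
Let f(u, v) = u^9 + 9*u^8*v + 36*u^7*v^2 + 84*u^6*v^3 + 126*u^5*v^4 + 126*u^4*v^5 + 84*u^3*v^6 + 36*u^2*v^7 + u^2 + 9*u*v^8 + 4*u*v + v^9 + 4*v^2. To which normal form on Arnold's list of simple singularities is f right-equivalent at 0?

A_8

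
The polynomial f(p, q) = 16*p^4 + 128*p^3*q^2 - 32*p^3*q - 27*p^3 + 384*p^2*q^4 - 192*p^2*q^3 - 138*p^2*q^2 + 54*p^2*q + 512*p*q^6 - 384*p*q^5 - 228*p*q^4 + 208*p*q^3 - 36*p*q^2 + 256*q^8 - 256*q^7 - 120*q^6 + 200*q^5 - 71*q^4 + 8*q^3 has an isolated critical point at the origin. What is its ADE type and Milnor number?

Type E_{6}, Milnor number mu = 6.

The Hessian of f at 0 has rank 0. Corank 2; j^3 = -(3*p - 2*q)^3 is a perfect cube, so E-series; the 4-jet and mu = 6 give E_6.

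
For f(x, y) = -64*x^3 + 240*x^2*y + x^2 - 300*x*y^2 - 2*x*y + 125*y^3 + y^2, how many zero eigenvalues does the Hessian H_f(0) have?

1

The Hessian at 0 is [[2, -2], [-2, 2]] of rank 1; hence corank 1.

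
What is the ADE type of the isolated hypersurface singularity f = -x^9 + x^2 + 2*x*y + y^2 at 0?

A_8

The Hessian of f at 0 has rank 1. Corank 1: A-series; mu = 8 gives A_8.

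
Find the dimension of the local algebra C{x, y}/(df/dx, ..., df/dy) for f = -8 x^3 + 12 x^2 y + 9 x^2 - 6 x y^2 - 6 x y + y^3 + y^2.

2

The Hessian of f at 0 has rank 1. Corank 1: A-series; mu = 2 gives A_2.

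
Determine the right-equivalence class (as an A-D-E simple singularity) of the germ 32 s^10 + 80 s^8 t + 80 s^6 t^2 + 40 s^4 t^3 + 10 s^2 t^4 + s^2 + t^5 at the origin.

The Hessian of f at 0 is [[2, 0], [0, 0]] with rank 1, so corank 1. A Groebner basis of the Jacobian ideal J(f) in C{s,t} is {t^4, s}; counting standard monomials gives mu = 4. Corank 1: A-series; mu = 4 gives A_4.

A_{4}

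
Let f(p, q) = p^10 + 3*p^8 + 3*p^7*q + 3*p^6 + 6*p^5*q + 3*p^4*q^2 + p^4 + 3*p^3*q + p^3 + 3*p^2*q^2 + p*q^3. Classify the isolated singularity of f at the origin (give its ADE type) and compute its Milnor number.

Type E_{7}, Milnor number mu = 7.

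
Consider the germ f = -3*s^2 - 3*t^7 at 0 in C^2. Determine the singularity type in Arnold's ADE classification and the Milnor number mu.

Type A6, Milnor number mu = 6.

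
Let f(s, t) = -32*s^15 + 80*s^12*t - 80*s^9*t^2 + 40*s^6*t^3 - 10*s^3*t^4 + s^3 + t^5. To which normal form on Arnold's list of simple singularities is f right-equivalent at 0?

The Hessian of f at 0 is [[0, 0], [0, 0]] with rank 0, so corank 2. A Groebner basis of the Jacobian ideal J(f) in C{s,t} is {t^4, s^2}; counting standard monomials gives mu = 8. Corank 2; j^3 = s^3 is a perfect cube, so E-series; the 5-jet and mu = 8 give E_8.

E_{8}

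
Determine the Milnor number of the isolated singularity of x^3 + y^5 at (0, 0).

8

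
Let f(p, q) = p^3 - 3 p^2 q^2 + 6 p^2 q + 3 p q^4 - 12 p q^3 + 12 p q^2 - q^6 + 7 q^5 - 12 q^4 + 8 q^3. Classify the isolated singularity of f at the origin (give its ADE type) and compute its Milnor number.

Type E_8, Milnor number mu = 8.

The Hessian of f at 0 has rank 0. Corank 2; j^3 = (p + 2*q)^3 is a perfect cube, so E-series; the 5-jet and mu = 8 give E_8.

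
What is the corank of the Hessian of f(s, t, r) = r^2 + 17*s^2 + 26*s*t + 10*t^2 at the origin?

0

Hessian at 0 has rank 3.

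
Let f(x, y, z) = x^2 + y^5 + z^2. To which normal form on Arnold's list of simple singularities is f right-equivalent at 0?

A_{4}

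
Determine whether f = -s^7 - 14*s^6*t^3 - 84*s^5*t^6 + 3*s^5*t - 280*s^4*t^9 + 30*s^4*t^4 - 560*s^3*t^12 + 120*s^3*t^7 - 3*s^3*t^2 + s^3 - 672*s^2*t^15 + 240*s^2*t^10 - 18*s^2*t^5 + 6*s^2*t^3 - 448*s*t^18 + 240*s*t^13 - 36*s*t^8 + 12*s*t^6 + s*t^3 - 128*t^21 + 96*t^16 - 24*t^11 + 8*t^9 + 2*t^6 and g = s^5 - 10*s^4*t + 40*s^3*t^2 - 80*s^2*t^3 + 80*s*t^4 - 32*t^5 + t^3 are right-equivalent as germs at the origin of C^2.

No.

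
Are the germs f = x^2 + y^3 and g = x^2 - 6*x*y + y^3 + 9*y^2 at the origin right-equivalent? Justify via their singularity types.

The Hessian of f at 0 is [[2, 0], [0, 0]] with rank 1, so corank 1. A Groebner basis of the Jacobian ideal J(f) in C{x,y} is {y^2, x}; counting standard monomials gives mu = 2. Corank 1: A-series; mu = 2 gives A_2. The Hessian of g at 0 is [[2, -6], [-6, 18]] with rank 1, so corank 1. A Groebner basis of the Jacobian ideal J(g) in C{x,y} is {y^2, x - 3*y}; counting standard monomials gives mu = 2. Corank 1: A-series; mu = 2 gives A_2. Both have type A_2, hence right-equivalent.

Yes.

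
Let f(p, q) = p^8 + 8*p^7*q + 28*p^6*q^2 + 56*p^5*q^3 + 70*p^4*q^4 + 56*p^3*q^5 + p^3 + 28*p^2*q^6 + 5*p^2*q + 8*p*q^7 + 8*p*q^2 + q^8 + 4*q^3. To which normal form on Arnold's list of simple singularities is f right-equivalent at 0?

D9

The Hessian of f at 0 has rank 0. Corank 2; j^3 = (p + q)*(p + 2*q)^2 has shape L^2 M (L != M), so D-series; mu = 9 gives D_9.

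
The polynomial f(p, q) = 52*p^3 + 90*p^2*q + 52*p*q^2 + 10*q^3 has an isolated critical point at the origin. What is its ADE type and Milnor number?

Type D_4, Milnor number mu = 4.

The Hessian of f at 0 has rank 0. Corank 2; j^3 = 2*(2*p + q)*(13*p^2 + 16*p*q + 5*q^2) splits into three distinct lines over C (the quadratic factor has nonzero discriminant), so D_4.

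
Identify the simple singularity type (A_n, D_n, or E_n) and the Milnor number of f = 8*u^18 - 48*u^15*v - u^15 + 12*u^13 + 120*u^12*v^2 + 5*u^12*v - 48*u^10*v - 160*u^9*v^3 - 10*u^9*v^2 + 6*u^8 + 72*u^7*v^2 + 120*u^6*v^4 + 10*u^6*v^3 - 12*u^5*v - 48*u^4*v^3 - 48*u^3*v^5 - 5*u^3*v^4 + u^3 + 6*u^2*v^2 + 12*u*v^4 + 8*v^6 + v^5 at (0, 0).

Type E8, Milnor number mu = 8.

The Hessian of f at 0 has rank 0. Corank 2; j^3 = u^3 is a perfect cube, so E-series; the 5-jet and mu = 8 give E_8.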